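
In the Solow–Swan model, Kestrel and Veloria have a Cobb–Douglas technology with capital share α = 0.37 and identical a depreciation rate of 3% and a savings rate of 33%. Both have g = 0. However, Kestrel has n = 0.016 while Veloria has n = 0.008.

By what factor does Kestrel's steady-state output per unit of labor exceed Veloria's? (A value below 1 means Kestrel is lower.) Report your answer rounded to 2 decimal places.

Steady-state y* = [s/(n + δ)]^(α/(1−α)), so the ratio is [ (s_K/(n + δ)_K) / (s_V/(n + δ)_V) ]^0.5873.
s_K/(n + δ)_K = 0.33/0.046 = 7.1739; s_V/(n + δ)_V = 0.33/0.038 = 8.6842.
Ratio = (7.1739/8.6842)^0.5873 = 0.8261^0.5873 ≈ 0.8939

ratio ≈ 0.89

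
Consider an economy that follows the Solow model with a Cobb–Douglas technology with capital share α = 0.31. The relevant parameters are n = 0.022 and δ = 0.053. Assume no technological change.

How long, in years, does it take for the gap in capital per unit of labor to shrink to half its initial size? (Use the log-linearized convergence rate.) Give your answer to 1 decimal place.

Near the steady state the convergence rate is λ = (1 − α)(n + δ).
λ = (1 − 0.31) × 0.075 = 0.69 × 0.075 = 0.05175
Half-life = ln 2 / λ = 0.6931 / 0.05175 ≈ 13.39 years

about 13.4 years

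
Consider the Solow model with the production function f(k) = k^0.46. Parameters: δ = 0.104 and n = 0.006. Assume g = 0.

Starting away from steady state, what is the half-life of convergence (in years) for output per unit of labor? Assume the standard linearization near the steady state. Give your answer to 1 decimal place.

t_½ ≈ 11.7 years

Near the steady state the convergence rate is λ = (1 − α)(n + δ).
λ = (1 − 0.46) × 0.110 = 0.54 × 0.110 = 0.0594
Half-life = ln 2 / λ = 0.6931 / 0.0594 ≈ 11.67 years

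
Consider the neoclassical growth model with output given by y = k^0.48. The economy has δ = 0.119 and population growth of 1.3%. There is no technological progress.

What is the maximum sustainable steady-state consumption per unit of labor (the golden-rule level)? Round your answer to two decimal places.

c_gold ≈ 1.71

At the golden rule, f'(k) = n + δ, so α·k^(α−1) = n + δ and k_gold = (α/(n + δ))^(1/(1−α)).
k_gold = (0.48/0.132)^(1/0.52) = 3.6364^1.9231 ≈ 11.9737
c_gold = f(k_gold) − (n + δ)·k_gold = 3.2927 − 0.132×11.9737 ≈ 1.7122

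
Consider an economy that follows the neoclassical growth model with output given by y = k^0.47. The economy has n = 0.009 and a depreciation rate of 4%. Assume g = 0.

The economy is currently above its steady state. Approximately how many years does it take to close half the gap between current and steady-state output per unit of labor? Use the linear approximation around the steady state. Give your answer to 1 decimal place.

Near the steady state the convergence rate is λ = (1 − α)(n + δ).
λ = (1 − 0.47) × 0.049 = 0.53 × 0.049 = 0.02597
Half-life = ln 2 / λ = 0.6931 / 0.02597 ≈ 26.69 years

about 26.7 years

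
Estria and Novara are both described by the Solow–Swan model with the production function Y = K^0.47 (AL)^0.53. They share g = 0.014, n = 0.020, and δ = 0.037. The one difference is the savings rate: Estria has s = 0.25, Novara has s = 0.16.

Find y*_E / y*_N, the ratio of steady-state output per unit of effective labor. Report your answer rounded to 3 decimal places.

y*_E / y*_N ≈ 1.486

Steady-state y* = [s/(n + g + δ)]^(α/(1−α)), so the ratio is [ (s_E/(n + g + δ)_E) / (s_N/(n + g + δ)_N) ]^0.8868.
s_E/(n + g + δ)_E = 0.25/0.071 = 3.5211; s_N/(n + g + δ)_N = 0.16/0.071 = 2.2535.
Ratio = (3.5211/2.2535)^0.8868 = 1.5625^0.8868 ≈ 1.4855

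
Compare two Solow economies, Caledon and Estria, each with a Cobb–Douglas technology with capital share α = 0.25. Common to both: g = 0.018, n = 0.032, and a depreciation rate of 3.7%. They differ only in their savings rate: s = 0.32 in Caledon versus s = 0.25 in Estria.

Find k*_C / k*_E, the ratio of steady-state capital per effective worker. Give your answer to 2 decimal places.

k*_C / k*_E ≈ 1.39

Steady-state k* = [s/(n + g + δ)]^(1/(1−α)), so the ratio is [ (s_C/(n + g + δ)_C) / (s_E/(n + g + δ)_E) ]^1.3333.
s_C/(n + g + δ)_C = 0.32/0.087 = 3.6782; s_E/(n + g + δ)_E = 0.25/0.087 = 2.8736.
Ratio = (3.6782/2.8736)^1.3333 = 1.2800^1.3333 ≈ 1.3898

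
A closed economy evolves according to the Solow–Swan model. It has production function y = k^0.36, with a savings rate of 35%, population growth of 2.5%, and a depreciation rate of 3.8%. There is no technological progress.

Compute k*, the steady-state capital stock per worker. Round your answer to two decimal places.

k* ≈ 14.58

In steady state, investment equals break-even investment: s·k^α = (n + δ)·k.
Dividing both sides by k: k^(1−α) = s / (n + δ).
k^0.64 = 0.35 / (0.025 + 0.038) = 0.35 / 0.063 = 5.5556
k* = 5.5556^(1/0.64) ≈ 14.5761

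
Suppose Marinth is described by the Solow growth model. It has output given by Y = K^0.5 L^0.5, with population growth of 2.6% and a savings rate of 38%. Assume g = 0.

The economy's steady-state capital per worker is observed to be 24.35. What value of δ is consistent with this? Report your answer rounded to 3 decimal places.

At the steady state, Δk = 0, so s·k^α = (n + δ)·k.
So s / (n + δ) = (k*)^(1−α) = 24.35^0.5 = 4.9346.
Therefore n + δ = s / 4.9346 = 0.38 / 4.9346 = 0.0770, so δ = 0.0770 − 0.026 = 0.0510.

δ ≈ 0.051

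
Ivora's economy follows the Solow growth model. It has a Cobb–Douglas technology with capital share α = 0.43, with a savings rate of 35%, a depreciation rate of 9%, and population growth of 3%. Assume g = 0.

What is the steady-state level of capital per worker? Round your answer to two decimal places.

Steady state requires s·f(k) = (n + δ)·k, i.e. s·k^α = (n + δ)·k.
Dividing both sides by k: k^(1−α) = s / (n + δ).
k^0.57 = 0.35 / (0.030 + 0.090) = 0.35 / 0.120 = 2.9167
k* = 2.9167^(1/0.57) ≈ 6.5403

k* ≈ 6.54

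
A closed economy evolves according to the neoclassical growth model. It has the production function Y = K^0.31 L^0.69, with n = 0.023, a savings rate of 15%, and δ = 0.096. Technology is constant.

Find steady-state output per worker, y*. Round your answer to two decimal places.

At the steady state, Δk = 0, so s·k^α = (n + δ)·k.
Rearranging, k^(1−α) = s / (n + δ).
k^0.69 = 0.15 / (0.023 + 0.096) = 0.15 / 0.119 = 1.2605
k* = 1.2605^(1/0.69) ≈ 1.3987
y* = (k*)^α = 1.3987^0.31 ≈ 1.1096

y* = 1.11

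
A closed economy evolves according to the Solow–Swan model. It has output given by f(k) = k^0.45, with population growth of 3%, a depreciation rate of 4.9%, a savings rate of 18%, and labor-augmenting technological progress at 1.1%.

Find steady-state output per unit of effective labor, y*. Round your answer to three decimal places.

y* = 1.763

At the steady state, Δk = 0, so s·k^α = (n + g + δ)·k.
Rearranging, k^(1−α) = s / (n + g + δ).
k^0.55 = 0.18 / (0.030 + 0.011 + 0.049) = 0.18 / 0.090 = 2.0000
k* = 2.0000^(1/0.55) ≈ 3.5264
y* = (k*)^α = 3.5264^0.45 ≈ 1.7632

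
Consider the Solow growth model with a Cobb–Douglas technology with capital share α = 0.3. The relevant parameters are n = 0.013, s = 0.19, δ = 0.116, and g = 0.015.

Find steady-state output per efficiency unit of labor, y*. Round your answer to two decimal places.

In steady state, investment equals break-even investment: s·k^α = (n + g + δ)·k.
Dividing both sides by k: k^(1−α) = s / (n + g + δ).
k^0.7 = 0.19 / (0.013 + 0.015 + 0.116) = 0.19 / 0.144 = 1.3194
k* = 1.3194^(1/0.7) ≈ 1.4858
y* = (k*)^α = 1.4858^0.3 ≈ 1.1261

y* ≈ 1.13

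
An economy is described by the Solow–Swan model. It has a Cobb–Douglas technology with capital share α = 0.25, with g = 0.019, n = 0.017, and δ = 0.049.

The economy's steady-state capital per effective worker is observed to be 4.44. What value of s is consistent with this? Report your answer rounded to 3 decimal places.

s ≈ 0.260

At the steady state, Δk = 0, so s·k^α = (n + g + δ)·k.
So s / (n + g + δ) = (k*)^(1−α) = 4.44^0.75 = 3.0587.
Therefore s = 3.0587 × (n + g + δ) = 3.0587 × 0.085 = 0.2600.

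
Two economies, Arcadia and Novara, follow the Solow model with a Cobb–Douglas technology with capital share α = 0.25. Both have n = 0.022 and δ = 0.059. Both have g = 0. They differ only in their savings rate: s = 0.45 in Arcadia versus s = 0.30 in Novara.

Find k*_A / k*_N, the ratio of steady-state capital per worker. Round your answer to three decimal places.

Steady-state k* = [s/(n + δ)]^(1/(1−α)), so the ratio is [ (s_A/(n + δ)_A) / (s_N/(n + δ)_N) ]^1.3333.
s_A/(n + δ)_A = 0.45/0.081 = 5.5556; s_N/(n + δ)_N = 0.30/0.081 = 3.7037.
Ratio = (5.5556/3.7037)^1.3333 = 1.5000^1.3333 ≈ 1.7170

k*_A / k*_N ≈ 1.717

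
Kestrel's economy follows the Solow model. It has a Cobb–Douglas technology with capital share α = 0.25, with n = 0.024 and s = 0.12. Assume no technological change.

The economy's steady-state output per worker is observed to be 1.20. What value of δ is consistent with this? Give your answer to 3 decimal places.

δ ≈ 0.045

Steady state requires s·f(k) = (n + δ)·k, i.e. s·k^α = (n + δ)·k.
Since y* = [s/(n + δ)]^(α/(1−α)), we have s/(n + δ) = (y*)^((1−α)/α) = 1.20^3 = 1.7280.
Therefore n + δ = s / 1.7280 = 0.12 / 1.7280 = 0.0694, so δ = 0.0694 − 0.024 = 0.0454.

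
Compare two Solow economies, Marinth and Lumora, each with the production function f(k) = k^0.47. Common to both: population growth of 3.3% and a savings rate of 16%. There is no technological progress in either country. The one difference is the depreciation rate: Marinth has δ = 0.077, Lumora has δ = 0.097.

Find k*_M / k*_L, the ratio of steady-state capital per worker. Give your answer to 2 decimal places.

Steady-state k* = [s/(n + δ)]^(1/(1−α)), so the ratio is [ (s_M/(n + δ)_M) / (s_L/(n + δ)_L) ]^1.8868.
s_M/(n + δ)_M = 0.16/0.110 = 1.4545; s_L/(n + δ)_L = 0.16/0.130 = 1.2308.
Ratio = (1.4545/1.2308)^1.8868 = 1.1818^1.8868 ≈ 1.3705

k*_M / k*_L ≈ 1.37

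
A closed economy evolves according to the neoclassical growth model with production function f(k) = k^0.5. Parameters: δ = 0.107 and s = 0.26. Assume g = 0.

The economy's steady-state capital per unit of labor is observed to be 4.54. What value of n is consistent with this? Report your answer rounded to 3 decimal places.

In steady state, investment equals break-even investment: s·k^α = (n + δ)·k.
So s / (n + δ) = (k*)^(1−α) = 4.54^0.5 = 2.1307.
Therefore n + δ = s / 2.1307 = 0.26 / 2.1307 = 0.1220, so n = 0.1220 − 0.107 = 0.0150.

n ≈ 0.015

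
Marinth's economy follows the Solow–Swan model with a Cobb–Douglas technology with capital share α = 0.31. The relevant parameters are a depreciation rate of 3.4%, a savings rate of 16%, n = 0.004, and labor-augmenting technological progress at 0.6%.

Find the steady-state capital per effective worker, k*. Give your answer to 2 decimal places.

At the steady state, Δk = 0, so s·k^α = (n + g + δ)·k.
Dividing both sides by k: k^(1−α) = s / (n + g + δ).
k^0.69 = 0.16 / (0.004 + 0.006 + 0.034) = 0.16 / 0.044 = 3.6364
k* = 3.6364^(1/0.69) ≈ 6.4948

k* ≈ 6.49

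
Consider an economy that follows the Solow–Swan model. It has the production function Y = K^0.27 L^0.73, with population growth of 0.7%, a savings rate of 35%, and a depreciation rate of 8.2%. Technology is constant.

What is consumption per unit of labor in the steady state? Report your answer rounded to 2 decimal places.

Steady state requires s·f(k) = (n + δ)·k, i.e. s·k^α = (n + δ)·k.
Dividing both sides by k: k^(1−α) = s / (n + δ).
k^0.73 = 0.35 / (0.007 + 0.082) = 0.35 / 0.089 = 3.9326
k* = 3.9326^(1/0.73) ≈ 6.5257
y* = (k*)^α = 6.5257^0.27 ≈ 1.6594
c* = (1 − s)·y* = (1 − 0.35) × 1.6594 ≈ 1.0786

c* = 1.08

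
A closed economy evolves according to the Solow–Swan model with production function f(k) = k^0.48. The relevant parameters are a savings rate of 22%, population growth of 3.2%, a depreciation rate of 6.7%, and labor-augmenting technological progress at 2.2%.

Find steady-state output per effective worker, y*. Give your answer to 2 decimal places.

Steady state requires s·f(k) = (n + g + δ)·k, i.e. s·k^α = (n + g + δ)·k.
Dividing both sides by k: k^(1−α) = s / (n + g + δ).
k^0.52 = 0.22 / (0.032 + 0.022 + 0.067) = 0.22 / 0.121 = 1.8182
k* = 1.8182^(1/0.52) ≈ 3.1573
y* = (k*)^α = 3.1573^0.48 ≈ 1.7365

y* ≈ 1.74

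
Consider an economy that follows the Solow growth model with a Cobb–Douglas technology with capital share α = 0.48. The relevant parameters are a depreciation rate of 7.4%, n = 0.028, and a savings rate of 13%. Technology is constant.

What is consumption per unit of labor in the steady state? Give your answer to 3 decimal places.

In steady state, investment equals break-even investment: s·k^α = (n + δ)·k.
Rearranging, k^(1−α) = s / (n + δ).
k^0.52 = 0.13 / (0.028 + 0.074) = 0.13 / 0.102 = 1.2745
k* = 1.2745^(1/0.52) ≈ 1.5943
y* = (k*)^α = 1.5943^0.48 ≈ 1.2509
c* = (1 − s)·y* = (1 − 0.13) × 1.2509 ≈ 1.0883

c* = 1.088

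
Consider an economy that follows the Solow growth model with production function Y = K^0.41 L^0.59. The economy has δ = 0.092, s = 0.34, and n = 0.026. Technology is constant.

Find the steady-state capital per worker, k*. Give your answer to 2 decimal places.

In steady state, investment equals break-even investment: s·k^α = (n + δ)·k.
Rearranging, k^(1−α) = s / (n + δ).
k^0.59 = 0.34 / (0.026 + 0.092) = 0.34 / 0.118 = 2.8814
k* = 2.8814^(1/0.59) ≈ 6.0116

k* ≈ 6.01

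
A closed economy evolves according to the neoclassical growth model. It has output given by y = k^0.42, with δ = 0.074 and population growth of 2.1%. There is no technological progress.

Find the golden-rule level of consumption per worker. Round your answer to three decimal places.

c_gold ≈ 1.702

At the golden rule, f'(k) = n + δ, so α·k^(α−1) = n + δ and k_gold = (α/(n + δ))^(1/(1−α)).
k_gold = (0.42/0.095)^(1/0.58) = 4.4211^1.7241 ≈ 12.9706
c_gold = f(k_gold) − (n + δ)·k_gold = 2.9339 − 0.095×12.9706 ≈ 1.7017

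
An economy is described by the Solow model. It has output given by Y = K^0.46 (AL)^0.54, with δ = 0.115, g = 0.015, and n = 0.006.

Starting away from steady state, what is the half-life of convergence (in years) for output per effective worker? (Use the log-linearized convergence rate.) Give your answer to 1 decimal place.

about 9.4 years

Near the steady state the convergence rate is λ = (1 − α)(n + g + δ).
λ = (1 − 0.46) × 0.136 = 0.54 × 0.136 = 0.07344
Half-life = ln 2 / λ = 0.6931 / 0.07344 ≈ 9.44 years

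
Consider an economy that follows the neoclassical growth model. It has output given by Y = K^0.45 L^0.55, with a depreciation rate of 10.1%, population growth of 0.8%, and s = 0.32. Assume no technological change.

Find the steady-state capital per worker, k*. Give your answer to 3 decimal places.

Steady state requires s·f(k) = (n + δ)·k, i.e. s·k^α = (n + δ)·k.
Rearranging, k^(1−α) = s / (n + δ).
k^0.55 = 0.32 / (0.008 + 0.101) = 0.32 / 0.109 = 2.9358
k* = 2.9358^(1/0.55) ≈ 7.0862

k* = 7.086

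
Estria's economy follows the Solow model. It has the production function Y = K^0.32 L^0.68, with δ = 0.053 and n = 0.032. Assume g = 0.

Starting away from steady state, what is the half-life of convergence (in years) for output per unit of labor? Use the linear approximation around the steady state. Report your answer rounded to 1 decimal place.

Near the steady state the convergence rate is λ = (1 − α)(n + δ).
λ = (1 − 0.32) × 0.085 = 0.68 × 0.085 = 0.0578
Half-life = ln 2 / λ = 0.6931 / 0.0578 ≈ 11.99 years

t_½ ≈ 12.0 years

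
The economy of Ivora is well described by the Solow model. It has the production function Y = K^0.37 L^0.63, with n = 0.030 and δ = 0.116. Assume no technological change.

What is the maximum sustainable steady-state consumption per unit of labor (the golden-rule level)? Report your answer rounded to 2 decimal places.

At the golden rule, f'(k) = n + δ, so α·k^(α−1) = n + δ and k_gold = (α/(n + δ))^(1/(1−α)).
k_gold = (0.37/0.146)^(1/0.63) = 2.5342^1.5873 ≈ 4.3754
c_gold = f(k_gold) − (n + δ)·k_gold = 1.7265 − 0.146×4.3754 ≈ 1.0877

c_gold ≈ 1.09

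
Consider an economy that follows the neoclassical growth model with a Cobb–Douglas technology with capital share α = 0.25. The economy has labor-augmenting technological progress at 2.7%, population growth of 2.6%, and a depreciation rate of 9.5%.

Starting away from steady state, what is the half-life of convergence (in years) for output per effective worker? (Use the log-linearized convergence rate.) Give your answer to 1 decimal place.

Near the steady state the convergence rate is λ = (1 − α)(n + g + δ).
λ = (1 − 0.25) × 0.148 = 0.75 × 0.148 = 0.1110
Half-life = ln 2 / λ = 0.6931 / 0.1110 ≈ 6.24 years

t_½ ≈ 6.2 years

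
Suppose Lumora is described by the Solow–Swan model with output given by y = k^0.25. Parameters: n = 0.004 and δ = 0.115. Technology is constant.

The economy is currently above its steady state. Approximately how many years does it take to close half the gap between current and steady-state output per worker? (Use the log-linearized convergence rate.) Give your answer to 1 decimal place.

about 7.8 years

Near the steady state the convergence rate is λ = (1 − α)(n + δ).
λ = (1 − 0.25) × 0.119 = 0.75 × 0.119 = 0.08925
Half-life = ln 2 / λ = 0.6931 / 0.08925 ≈ 7.77 years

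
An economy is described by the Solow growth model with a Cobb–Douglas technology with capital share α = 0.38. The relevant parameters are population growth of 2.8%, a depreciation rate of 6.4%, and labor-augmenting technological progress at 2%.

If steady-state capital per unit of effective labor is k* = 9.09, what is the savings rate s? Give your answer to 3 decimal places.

In steady state, investment equals break-even investment: s·k^α = (n + g + δ)·k.
So s / (n + g + δ) = (k*)^(1−α) = 9.09^0.62 = 3.9292.
Therefore s = 3.9292 × (n + g + δ) = 3.9292 × 0.112 = 0.4401.

s ≈ 0.440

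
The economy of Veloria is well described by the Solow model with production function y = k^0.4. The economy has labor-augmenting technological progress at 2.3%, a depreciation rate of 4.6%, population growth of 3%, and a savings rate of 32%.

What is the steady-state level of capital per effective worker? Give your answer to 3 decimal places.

Steady state requires s·f(k) = (n + g + δ)·k, i.e. s·k^α = (n + g + δ)·k.
Dividing both sides by k: k^(1−α) = s / (n + g + δ).
k^0.6 = 0.32 / (0.030 + 0.023 + 0.046) = 0.32 / 0.099 = 3.2323
k* = 3.2323^(1/0.6) ≈ 7.0662

k* = 7.066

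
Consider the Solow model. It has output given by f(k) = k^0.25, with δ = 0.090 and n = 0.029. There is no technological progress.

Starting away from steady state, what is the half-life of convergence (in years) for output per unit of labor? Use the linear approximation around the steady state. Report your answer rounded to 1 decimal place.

about 7.8 years

Near the steady state the convergence rate is λ = (1 − α)(n + δ).
λ = (1 − 0.25) × 0.119 = 0.75 × 0.119 = 0.08925
Half-life = ln 2 / λ = 0.6931 / 0.08925 ≈ 7.77 years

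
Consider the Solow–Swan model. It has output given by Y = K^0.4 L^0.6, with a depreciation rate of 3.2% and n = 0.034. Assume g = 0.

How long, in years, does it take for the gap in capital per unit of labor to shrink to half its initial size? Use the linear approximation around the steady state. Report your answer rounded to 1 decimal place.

about 17.5 years

Near the steady state the convergence rate is λ = (1 − α)(n + δ).
λ = (1 − 0.4) × 0.066 = 0.6 × 0.066 = 0.0396
Half-life = ln 2 / λ = 0.6931 / 0.0396 ≈ 17.50 years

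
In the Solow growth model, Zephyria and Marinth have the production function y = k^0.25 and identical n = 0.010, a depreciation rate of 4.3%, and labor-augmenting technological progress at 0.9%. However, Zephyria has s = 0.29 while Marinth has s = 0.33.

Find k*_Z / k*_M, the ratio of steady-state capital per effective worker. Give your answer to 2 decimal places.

Steady-state k* = [s/(n + g + δ)]^(1/(1−α)), so the ratio is [ (s_Z/(n + g + δ)_Z) / (s_M/(n + g + δ)_M) ]^1.3333.
s_Z/(n + g + δ)_Z = 0.29/0.062 = 4.6774; s_M/(n + g + δ)_M = 0.33/0.062 = 5.3226.
Ratio = (4.6774/5.3226)^1.3333 = 0.8788^1.3333 ≈ 0.8418

ratio ≈ 0.84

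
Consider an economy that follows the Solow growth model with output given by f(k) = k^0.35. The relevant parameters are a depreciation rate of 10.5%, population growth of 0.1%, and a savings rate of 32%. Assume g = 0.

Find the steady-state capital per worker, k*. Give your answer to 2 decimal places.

At the steady state, Δk = 0, so s·k^α = (n + δ)·k.
Dividing both sides by k: k^(1−α) = s / (n + δ).
k^0.65 = 0.32 / (0.001 + 0.105) = 0.32 / 0.106 = 3.0189
k* = 3.0189^(1/0.65) ≈ 5.4730

k* = 5.47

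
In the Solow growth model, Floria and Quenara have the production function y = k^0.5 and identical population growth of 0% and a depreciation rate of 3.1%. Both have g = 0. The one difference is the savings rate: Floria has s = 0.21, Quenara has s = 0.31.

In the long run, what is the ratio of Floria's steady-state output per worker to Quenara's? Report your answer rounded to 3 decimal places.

y*_F / y*_Q ≈ 0.677

Steady-state y* = [s/(n + δ)]^(α/(1−α)), so the ratio is [ (s_F/(n + δ)_F) / (s_Q/(n + δ)_Q) ]^1.
s_F/(n + δ)_F = 0.21/0.031 = 6.7742; s_Q/(n + δ)_Q = 0.31/0.031 = 10.0000.
Ratio = (6.7742/10.0000)^1 = 0.6774^1 ≈ 0.6774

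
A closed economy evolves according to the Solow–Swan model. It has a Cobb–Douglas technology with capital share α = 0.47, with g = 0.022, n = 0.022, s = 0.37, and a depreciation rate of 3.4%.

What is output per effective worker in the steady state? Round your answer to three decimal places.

y* ≈ 3.977

Steady state requires s·f(k) = (n + g + δ)·k, i.e. s·k^α = (n + g + δ)·k.
Rearranging, k^(1−α) = s / (n + g + δ).
k^0.53 = 0.37 / (0.022 + 0.022 + 0.034) = 0.37 / 0.078 = 4.7436
k* = 4.7436^(1/0.53) ≈ 18.8658
y* = (k*)^α = 18.8658^0.47 ≈ 3.9771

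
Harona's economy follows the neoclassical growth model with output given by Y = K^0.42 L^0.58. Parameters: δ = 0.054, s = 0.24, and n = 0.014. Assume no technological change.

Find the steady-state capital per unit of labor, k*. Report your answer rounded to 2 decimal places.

k* = 8.80

In steady state, investment equals break-even investment: s·k^α = (n + δ)·k.
Dividing both sides by k: k^(1−α) = s / (n + δ).
k^0.58 = 0.24 / (0.014 + 0.054) = 0.24 / 0.068 = 3.5294
k* = 3.5294^(1/0.58) ≈ 8.7965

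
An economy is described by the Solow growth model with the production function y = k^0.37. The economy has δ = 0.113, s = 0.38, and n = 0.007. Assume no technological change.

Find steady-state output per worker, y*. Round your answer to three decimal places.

y* ≈ 1.968

In steady state, investment equals break-even investment: s·k^α = (n + δ)·k.
Dividing both sides by k: k^(1−α) = s / (n + δ).
k^0.63 = 0.38 / (0.007 + 0.113) = 0.38 / 0.120 = 3.1667
k* = 3.1667^(1/0.63) ≈ 6.2318
y* = (k*)^α = 6.2318^0.37 ≈ 1.9679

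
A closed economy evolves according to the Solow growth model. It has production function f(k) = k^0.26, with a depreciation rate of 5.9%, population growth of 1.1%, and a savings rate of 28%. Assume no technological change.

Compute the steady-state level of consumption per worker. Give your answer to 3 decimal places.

c* ≈ 1.172

At the steady state, Δk = 0, so s·k^α = (n + δ)·k.
Dividing both sides by k: k^(1−α) = s / (n + δ).
k^0.74 = 0.28 / (0.011 + 0.059) = 0.28 / 0.070 = 4.0000
k* = 4.0000^(1/0.74) ≈ 6.5102
y* = (k*)^α = 6.5102^0.26 ≈ 1.6276
c* = (1 − s)·y* = (1 − 0.28) × 1.6276 ≈ 1.1719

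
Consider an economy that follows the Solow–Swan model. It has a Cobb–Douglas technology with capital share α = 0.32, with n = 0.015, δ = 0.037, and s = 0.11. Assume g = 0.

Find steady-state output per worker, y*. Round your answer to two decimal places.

In steady state, investment equals break-even investment: s·k^α = (n + δ)·k.
Dividing both sides by k: k^(1−α) = s / (n + δ).
k^0.68 = 0.11 / (0.015 + 0.037) = 0.11 / 0.052 = 2.1154
k* = 2.1154^(1/0.68) ≈ 3.0097
y* = (k*)^α = 3.0097^0.32 ≈ 1.4227

y* = 1.42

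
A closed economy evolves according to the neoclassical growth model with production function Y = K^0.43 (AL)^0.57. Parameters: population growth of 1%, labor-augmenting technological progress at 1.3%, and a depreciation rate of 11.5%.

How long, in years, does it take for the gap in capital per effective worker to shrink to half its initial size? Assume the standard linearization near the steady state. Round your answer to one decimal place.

Near the steady state the convergence rate is λ = (1 − α)(n + g + δ).
λ = (1 − 0.43) × 0.138 = 0.57 × 0.138 = 0.07866
Half-life = ln 2 / λ = 0.6931 / 0.07866 ≈ 8.81 years

t_½ ≈ 8.8 years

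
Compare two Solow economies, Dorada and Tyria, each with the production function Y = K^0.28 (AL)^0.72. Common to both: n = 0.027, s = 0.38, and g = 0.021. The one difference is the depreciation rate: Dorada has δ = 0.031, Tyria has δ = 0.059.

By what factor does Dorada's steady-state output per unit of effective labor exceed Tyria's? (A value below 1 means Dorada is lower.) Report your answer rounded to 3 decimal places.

y*_D / y*_T ≈ 1.125

Steady-state y* = [s/(n + g + δ)]^(α/(1−α)), so the ratio is [ (s_D/(n + g + δ)_D) / (s_T/(n + g + δ)_T) ]^0.3889.
s_D/(n + g + δ)_D = 0.38/0.079 = 4.8101; s_T/(n + g + δ)_T = 0.38/0.107 = 3.5514.
Ratio = (4.8101/3.5514)^0.3889 = 1.3544^0.3889 ≈ 1.1252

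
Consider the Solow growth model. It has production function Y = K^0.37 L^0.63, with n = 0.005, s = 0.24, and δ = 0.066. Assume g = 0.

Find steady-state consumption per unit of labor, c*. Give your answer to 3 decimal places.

c* = 1.554

In steady state, investment equals break-even investment: s·k^α = (n + δ)·k.
Rearranging, k^(1−α) = s / (n + δ).
k^0.63 = 0.24 / (0.005 + 0.066) = 0.24 / 0.071 = 3.3803
k* = 3.3803^(1/0.63) ≈ 6.9121
y* = (k*)^α = 6.9121^0.37 ≈ 2.0448
c* = (1 − s)·y* = (1 − 0.24) × 2.0448 ≈ 1.5540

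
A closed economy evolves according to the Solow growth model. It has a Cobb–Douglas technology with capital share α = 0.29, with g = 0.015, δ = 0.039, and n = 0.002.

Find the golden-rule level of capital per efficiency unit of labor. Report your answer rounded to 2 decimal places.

k_gold ≈ 10.14

The golden rule sets f'(k) = n + g + δ, i.e. α·k^(α−1) = n + g + δ.
So k^(1−α) = α / (n + g + δ) = 0.29 / 0.056 = 5.1786.
k_gold = 5.1786^(1/0.71) ≈ 10.1375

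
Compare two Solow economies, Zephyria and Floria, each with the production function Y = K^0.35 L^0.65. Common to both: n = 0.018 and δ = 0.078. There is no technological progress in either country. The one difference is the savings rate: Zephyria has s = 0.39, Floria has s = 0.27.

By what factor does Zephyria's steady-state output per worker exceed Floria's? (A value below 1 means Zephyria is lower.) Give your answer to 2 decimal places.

ratio ≈ 1.22

Steady-state y* = [s/(n + δ)]^(α/(1−α)), so the ratio is [ (s_Z/(n + δ)_Z) / (s_F/(n + δ)_F) ]^0.5385.
s_Z/(n + δ)_Z = 0.39/0.096 = 4.0625; s_F/(n + δ)_F = 0.27/0.096 = 2.8125.
Ratio = (4.0625/2.8125)^0.5385 = 1.4444^0.5385 ≈ 1.2190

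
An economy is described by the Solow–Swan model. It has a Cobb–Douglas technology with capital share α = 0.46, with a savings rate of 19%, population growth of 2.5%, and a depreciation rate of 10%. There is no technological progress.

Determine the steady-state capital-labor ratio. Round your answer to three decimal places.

k* = 2.171

In steady state, investment equals break-even investment: s·k^α = (n + δ)·k.
Dividing both sides by k: k^(1−α) = s / (n + δ).
k^0.54 = 0.19 / (0.025 + 0.100) = 0.19 / 0.125 = 1.5200
k* = 1.5200^(1/0.54) ≈ 2.1714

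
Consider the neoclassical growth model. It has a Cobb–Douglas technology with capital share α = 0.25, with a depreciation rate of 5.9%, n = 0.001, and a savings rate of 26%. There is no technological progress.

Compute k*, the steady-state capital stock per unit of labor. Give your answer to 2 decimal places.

k* = 7.06

In steady state, investment equals break-even investment: s·k^α = (n + δ)·k.
Rearranging, k^(1−α) = s / (n + δ).
k^0.75 = 0.26 / (0.001 + 0.059) = 0.26 / 0.060 = 4.3333
k* = 4.3333^(1/0.75) ≈ 7.0647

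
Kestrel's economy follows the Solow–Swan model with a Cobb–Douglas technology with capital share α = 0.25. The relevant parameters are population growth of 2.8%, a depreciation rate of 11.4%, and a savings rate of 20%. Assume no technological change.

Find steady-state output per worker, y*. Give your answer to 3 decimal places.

In steady state, investment equals break-even investment: s·k^α = (n + δ)·k.
Rearranging, k^(1−α) = s / (n + δ).
k^0.75 = 0.20 / (0.028 + 0.114) = 0.20 / 0.142 = 1.4085
k* = 1.4085^(1/0.75) ≈ 1.5789
y* = (k*)^α = 1.5789^0.25 ≈ 1.1210

y* ≈ 1.121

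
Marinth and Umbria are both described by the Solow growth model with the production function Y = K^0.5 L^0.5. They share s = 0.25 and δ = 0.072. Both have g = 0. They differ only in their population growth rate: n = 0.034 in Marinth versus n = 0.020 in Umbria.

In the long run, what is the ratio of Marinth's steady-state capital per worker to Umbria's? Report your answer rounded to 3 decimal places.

Steady-state k* = [s/(n + δ)]^(1/(1−α)), so the ratio is [ (s_M/(n + δ)_M) / (s_U/(n + δ)_U) ]^2.
s_M/(n + δ)_M = 0.25/0.106 = 2.3585; s_U/(n + δ)_U = 0.25/0.092 = 2.7174.
Ratio = (2.3585/2.7174)^2 = 0.8679^2 ≈ 0.7533

ratio ≈ 0.753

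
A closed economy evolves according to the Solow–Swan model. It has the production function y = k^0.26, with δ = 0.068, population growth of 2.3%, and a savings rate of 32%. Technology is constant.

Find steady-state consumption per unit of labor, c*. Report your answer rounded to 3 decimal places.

Steady state requires s·f(k) = (n + δ)·k, i.e. s·k^α = (n + δ)·k.
Rearranging, k^(1−α) = s / (n + δ).
k^0.74 = 0.32 / (0.023 + 0.068) = 0.32 / 0.091 = 3.5165
k* = 3.5165^(1/0.74) ≈ 5.4700
y* = (k*)^α = 5.4700^0.26 ≈ 1.5555
c* = (1 − s)·y* = (1 − 0.32) × 1.5555 ≈ 1.0577

c* = 1.058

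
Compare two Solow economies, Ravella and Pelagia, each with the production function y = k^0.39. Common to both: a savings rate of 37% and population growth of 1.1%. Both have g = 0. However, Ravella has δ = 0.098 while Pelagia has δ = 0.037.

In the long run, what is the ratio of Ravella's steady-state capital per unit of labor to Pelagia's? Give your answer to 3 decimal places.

Steady-state k* = [s/(n + δ)]^(1/(1−α)), so the ratio is [ (s_R/(n + δ)_R) / (s_P/(n + δ)_P) ]^1.6393.
s_R/(n + δ)_R = 0.37/0.109 = 3.3945; s_P/(n + δ)_P = 0.37/0.048 = 7.7083.
Ratio = (3.3945/7.7083)^1.6393 = 0.4404^1.6393 ≈ 0.2607

ratio ≈ 0.261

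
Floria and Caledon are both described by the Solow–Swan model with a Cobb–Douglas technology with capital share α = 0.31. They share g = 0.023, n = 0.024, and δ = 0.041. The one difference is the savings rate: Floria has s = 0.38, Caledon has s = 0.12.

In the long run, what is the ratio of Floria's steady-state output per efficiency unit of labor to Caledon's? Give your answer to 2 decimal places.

ratio ≈ 1.68

Steady-state y* = [s/(n + g + δ)]^(α/(1−α)), so the ratio is [ (s_F/(n + g + δ)_F) / (s_C/(n + g + δ)_C) ]^0.4493.
s_F/(n + g + δ)_F = 0.38/0.088 = 4.3182; s_C/(n + g + δ)_C = 0.12/0.088 = 1.3636.
Ratio = (4.3182/1.3636)^0.4493 = 3.1668^0.4493 ≈ 1.6785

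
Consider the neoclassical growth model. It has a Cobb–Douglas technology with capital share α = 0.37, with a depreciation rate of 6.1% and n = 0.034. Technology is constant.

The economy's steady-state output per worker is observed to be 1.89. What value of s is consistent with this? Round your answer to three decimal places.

In steady state, investment equals break-even investment: s·k^α = (n + δ)·k.
Since y* = [s/(n + δ)]^(α/(1−α)), we have s/(n + δ) = (y*)^((1−α)/α) = 1.89^1.7027 = 2.9562.
Therefore s = 2.9562 × (n + δ) = 2.9562 × 0.095 = 0.2808.

s ≈ 0.281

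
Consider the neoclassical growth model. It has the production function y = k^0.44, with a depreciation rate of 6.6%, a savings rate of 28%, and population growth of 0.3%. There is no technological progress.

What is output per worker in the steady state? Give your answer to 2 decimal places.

Steady state requires s·f(k) = (n + δ)·k, i.e. s·k^α = (n + δ)·k.
Dividing both sides by k: k^(1−α) = s / (n + δ).
k^0.56 = 0.28 / (0.003 + 0.066) = 0.28 / 0.069 = 4.0580
k* = 4.0580^(1/0.56) ≈ 12.1975
y* = (k*)^α = 12.1975^0.44 ≈ 3.0058

y* = 3.01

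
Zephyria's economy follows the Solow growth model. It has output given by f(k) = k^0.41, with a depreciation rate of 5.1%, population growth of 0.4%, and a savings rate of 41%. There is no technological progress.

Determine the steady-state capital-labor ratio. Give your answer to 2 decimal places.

Steady state requires s·f(k) = (n + δ)·k, i.e. s·k^α = (n + δ)·k.
Dividing both sides by k: k^(1−α) = s / (n + δ).
k^0.59 = 0.41 / (0.004 + 0.051) = 0.41 / 0.055 = 7.4545
k* = 7.4545^(1/0.59) ≈ 30.1076

k* = 30.11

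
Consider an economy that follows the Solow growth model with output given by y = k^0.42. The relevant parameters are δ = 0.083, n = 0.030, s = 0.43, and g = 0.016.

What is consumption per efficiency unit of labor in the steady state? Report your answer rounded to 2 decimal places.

At the steady state, Δk = 0, so s·k^α = (n + g + δ)·k.
Rearranging, k^(1−α) = s / (n + g + δ).
k^0.58 = 0.43 / (0.030 + 0.016 + 0.083) = 0.43 / 0.129 = 3.3333
k* = 3.3333^(1/0.58) ≈ 7.9709
y* = (k*)^α = 7.9709^0.42 ≈ 2.3913
c* = (1 − s)·y* = (1 − 0.43) × 2.3913 ≈ 1.3630

c* = 1.36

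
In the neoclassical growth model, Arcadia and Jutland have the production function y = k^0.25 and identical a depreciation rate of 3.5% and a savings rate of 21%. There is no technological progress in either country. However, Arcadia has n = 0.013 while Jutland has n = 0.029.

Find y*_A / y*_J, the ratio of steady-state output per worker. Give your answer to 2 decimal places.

Steady-state y* = [s/(n + δ)]^(α/(1−α)), so the ratio is [ (s_A/(n + δ)_A) / (s_J/(n + δ)_J) ]^0.3333.
s_A/(n + δ)_A = 0.21/0.048 = 4.3750; s_J/(n + δ)_J = 0.21/0.064 = 3.2813.
Ratio = (4.3750/3.2813)^0.3333 = 1.3333^0.3333 ≈ 1.1006

y*_A / y*_J ≈ 1.10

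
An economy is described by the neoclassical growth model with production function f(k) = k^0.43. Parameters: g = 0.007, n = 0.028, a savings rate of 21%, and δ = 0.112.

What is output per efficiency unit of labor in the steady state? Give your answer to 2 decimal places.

At the steady state, Δk = 0, so s·k^α = (n + g + δ)·k.
Dividing both sides by k: k^(1−α) = s / (n + g + δ).
k^0.57 = 0.21 / (0.028 + 0.007 + 0.112) = 0.21 / 0.147 = 1.4286
k* = 1.4286^(1/0.57) ≈ 1.8697
y* = (k*)^α = 1.8697^0.43 ≈ 1.3088

y* = 1.31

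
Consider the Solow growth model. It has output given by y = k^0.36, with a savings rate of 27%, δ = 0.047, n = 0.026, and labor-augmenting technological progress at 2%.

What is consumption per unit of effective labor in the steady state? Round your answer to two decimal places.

c* = 1.33

At the steady state, Δk = 0, so s·k^α = (n + g + δ)·k.
Rearranging, k^(1−α) = s / (n + g + δ).
k^0.64 = 0.27 / (0.026 + 0.020 + 0.047) = 0.27 / 0.093 = 2.9032
k* = 2.9032^(1/0.64) ≈ 5.2874
y* = (k*)^α = 5.2874^0.36 ≈ 1.8212
c* = (1 − s)·y* = (1 − 0.27) × 1.8212 ≈ 1.3295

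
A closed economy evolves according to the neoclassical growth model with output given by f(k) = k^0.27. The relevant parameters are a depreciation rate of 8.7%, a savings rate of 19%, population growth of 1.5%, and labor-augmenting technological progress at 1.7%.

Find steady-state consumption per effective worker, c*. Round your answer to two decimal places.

In steady state, investment equals break-even investment: s·k^α = (n + g + δ)·k.
Rearranging, k^(1−α) = s / (n + g + δ).
k^0.73 = 0.19 / (0.015 + 0.017 + 0.087) = 0.19 / 0.119 = 1.5966
k* = 1.5966^(1/0.73) ≈ 1.8982
y* = (k*)^α = 1.8982^0.27 ≈ 1.1889
c* = (1 − s)·y* = (1 − 0.19) × 1.1889 ≈ 0.9630

c* = 0.96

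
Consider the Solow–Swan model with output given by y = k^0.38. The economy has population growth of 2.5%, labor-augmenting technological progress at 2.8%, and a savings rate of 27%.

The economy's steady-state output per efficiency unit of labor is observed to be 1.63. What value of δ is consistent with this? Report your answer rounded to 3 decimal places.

δ ≈ 0.069

In steady state, investment equals break-even investment: s·k^α = (n + g + δ)·k.
Since y* = [s/(n + g + δ)]^(α/(1−α)), we have s/(n + g + δ) = (y*)^((1−α)/α) = 1.63^1.6316 = 2.2192.
Therefore n + g + δ = s / 2.2192 = 0.27 / 2.2192 = 0.1217, so δ = 0.1217 − 0.053 = 0.0687.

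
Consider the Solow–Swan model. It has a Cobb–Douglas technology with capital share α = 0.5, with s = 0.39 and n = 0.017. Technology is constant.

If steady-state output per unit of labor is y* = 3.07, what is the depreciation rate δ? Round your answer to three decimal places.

In steady state, investment equals break-even investment: s·k^α = (n + δ)·k.
Since y* = [s/(n + δ)]^(α/(1−α)), we have s/(n + δ) = (y*)^((1−α)/α) = 3.07^1 = 3.0700.
Therefore n + δ = s / 3.0700 = 0.39 / 3.0700 = 0.1270, so δ = 0.1270 − 0.017 = 0.1100.

δ ≈ 0.110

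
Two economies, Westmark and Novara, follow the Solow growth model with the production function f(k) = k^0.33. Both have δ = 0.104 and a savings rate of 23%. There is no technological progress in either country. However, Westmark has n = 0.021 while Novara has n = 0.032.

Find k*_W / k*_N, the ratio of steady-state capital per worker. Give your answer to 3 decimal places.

k*_W / k*_N ≈ 1.134

Steady-state k* = [s/(n + δ)]^(1/(1−α)), so the ratio is [ (s_W/(n + δ)_W) / (s_N/(n + δ)_N) ]^1.4925.
s_W/(n + δ)_W = 0.23/0.125 = 1.8400; s_N/(n + δ)_N = 0.23/0.136 = 1.6912.
Ratio = (1.8400/1.6912)^1.4925 = 1.0880^1.4925 ≈ 1.1341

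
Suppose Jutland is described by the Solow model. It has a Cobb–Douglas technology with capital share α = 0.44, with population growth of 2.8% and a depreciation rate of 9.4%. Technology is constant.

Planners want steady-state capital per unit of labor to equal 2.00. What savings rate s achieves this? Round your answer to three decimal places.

s ≈ 0.180

At the steady state, Δk = 0, so s·k^α = (n + δ)·k.
So s / (n + δ) = (k*)^(1−α) = 2.00^0.56 = 1.4743.
Therefore s = 1.4743 × (n + δ) = 1.4743 × 0.122 = 0.1799.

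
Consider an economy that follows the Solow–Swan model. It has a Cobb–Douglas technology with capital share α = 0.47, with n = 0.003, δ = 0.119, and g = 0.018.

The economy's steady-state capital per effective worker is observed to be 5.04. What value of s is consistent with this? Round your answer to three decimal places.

In steady state, investment equals break-even investment: s·k^α = (n + g + δ)·k.
So s / (n + g + δ) = (k*)^(1−α) = 5.04^0.53 = 2.3566.
Therefore s = 2.3566 × (n + g + δ) = 2.3566 × 0.140 = 0.3299.

s ≈ 0.330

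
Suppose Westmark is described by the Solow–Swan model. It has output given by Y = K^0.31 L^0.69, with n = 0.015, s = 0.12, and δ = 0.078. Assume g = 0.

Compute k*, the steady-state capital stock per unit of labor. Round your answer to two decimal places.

At the steady state, Δk = 0, so s·k^α = (n + δ)·k.
Dividing both sides by k: k^(1−α) = s / (n + δ).
k^0.69 = 0.12 / (0.015 + 0.078) = 0.12 / 0.093 = 1.2903
k* = 1.2903^(1/0.69) ≈ 1.4468

k* = 1.45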